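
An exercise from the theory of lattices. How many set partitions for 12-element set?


B(n) = number of set partitions of an n-element set.
B(n) satisfies the recurrence: B(n+1) = sum_k C(n,k)*B(k).
B(12) = 4213597


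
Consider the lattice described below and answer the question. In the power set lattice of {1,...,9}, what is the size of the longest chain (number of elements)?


A chain is a totally ordered subset; we count the number of elements in a maximum chain.
Compute, for each element x, the size of the longest chain ending at x:
  {}: 1
  {1}: 2
  {2}: 2
  {3}: 2
  {4}: 2
  {5}: 2
  ...
A maximum chain: {} < {1} < {1,2} < {1,2,3} < {1,2,3,4} < {1,2,3,4,5} < {1,2,3,4,5,6} < {1,2,3,4,5,6,7} < {1,2,3,4,5,6,7,8} < {1,2,3,4,5,6,7,8,9}
Number of elements in the longest chain: 10


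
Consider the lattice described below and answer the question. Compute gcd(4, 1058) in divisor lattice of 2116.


In a divisor lattice, meet = gcd (greatest common divisor).
By Euclidean algorithm or factoring: gcd(4,1058) = 2


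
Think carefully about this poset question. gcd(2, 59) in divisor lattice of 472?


Meet=gcd.
gcd(2,59)=1


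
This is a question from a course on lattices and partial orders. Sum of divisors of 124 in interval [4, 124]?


Interval [4,124] in divisors of 124: [4, 124]
Sum = 128


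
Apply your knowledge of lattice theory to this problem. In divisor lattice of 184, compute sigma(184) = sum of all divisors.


sigma(n) = sum of divisors.
Divisors of 184: [1, 2, 4, 8, 23, 46, 92, 184]
Sum = 360


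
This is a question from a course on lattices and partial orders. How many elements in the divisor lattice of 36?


Divisors of 36: [1, 2, 3, 4, 6, 9, 12, 18, 36]
Count: 9


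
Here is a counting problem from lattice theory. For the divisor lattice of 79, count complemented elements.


An element a is complemented if some b has a meet b = bottom, a join b = top.
a is complemented iff gcd(a, n/a)=1, i.e. a is a unitary divisor of 79.
Complemented elements: 1, 79
Count: 2


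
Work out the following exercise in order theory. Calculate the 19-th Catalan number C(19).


C(n) = C(2n, n) / (n+1).
C(38, 19) = 35345263800
C(19) = 35345263800 / 20 = 1767263190


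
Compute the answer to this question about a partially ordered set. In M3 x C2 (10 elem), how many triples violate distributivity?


Distributive law: a ^ (b v c) = (a ^ b) v (a ^ c).
Check all 10^3 = 1000 ordered triples (a,b,c).
  e.g. a=(a1,0), b=(a2,0), c=(a3,0): lhs=(a1,0) != rhs=(0,0)
  e.g. a=(a1,0), b=(a2,0), c=(a3,1): lhs=(a1,0) != rhs=(0,0)
Total violating triples: 48


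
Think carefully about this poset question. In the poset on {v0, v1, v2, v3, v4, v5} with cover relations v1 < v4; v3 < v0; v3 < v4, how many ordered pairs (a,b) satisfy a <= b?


The order relation is {(a,b) : a <= b}, reflexive so it includes (a,a).
Examples: (v0,v0), (v1,v1), (v1,v4), (v2,v2), (v3,v0), ...
Total ordered pairs: 9


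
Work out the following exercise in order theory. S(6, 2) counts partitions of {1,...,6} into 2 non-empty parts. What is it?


S(n,k) = k*S(n-1,k) + S(n-1,k-1).
S(5,2) = 15, S(5,1) = 1
S(6,2) = 2*15 + 1 = 30 + 1
S(6,2) = 31


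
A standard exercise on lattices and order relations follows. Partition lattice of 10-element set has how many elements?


B(n) = number of set partitions of an n-element set.
B(n) satisfies the recurrence: B(n+1) = sum_k C(n,k)*B(k).
B(10) = 115975


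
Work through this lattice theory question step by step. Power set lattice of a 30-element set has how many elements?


Power set = 2^n.
2^30 = 1073741824


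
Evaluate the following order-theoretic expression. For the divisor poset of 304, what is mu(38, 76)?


In a divisor lattice, mu(a,b) = mu(b/a) where mu is the classical Mobius function.
b/a = 76/38 = 2
Prime factorization of 2: primes [2]
2 is squarefree with 1 prime factor(s), so mu(2) = (-1)^1 = -1


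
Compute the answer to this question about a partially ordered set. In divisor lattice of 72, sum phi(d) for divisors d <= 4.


Divisors of 72 up to 4: [1, 2, 3, 4]
phi values: [1, 1, 2, 2]
Sum = 6


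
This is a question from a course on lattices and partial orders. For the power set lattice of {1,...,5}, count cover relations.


A cover relation a -< b holds when a < b with no c strictly between.
Cover relations:
  {} -< {1}
  {} -< {2}
  {} -< {3}
  {} -< {4}
  {} -< {5}
  {1} -< {1,2}
  {1} -< {1,3}
  {1} -< {1,4}
  ...72 more
Total: 80


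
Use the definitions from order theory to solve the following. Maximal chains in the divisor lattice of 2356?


A maximal chain goes from the minimum element to a maximal element via cover relations.
Counting all min-to-max paths in the cover graph.
Total maximal chains: 12


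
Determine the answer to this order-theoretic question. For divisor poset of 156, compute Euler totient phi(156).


phi(n) = n * prod_{p|n} (1 - 1/p).
Prime divisors of 156: [2, 3, 13]
phi(156) = 156 * (1 - 1/2) * (1 - 1/3) * (1 - 1/13)
phi(156) = 48


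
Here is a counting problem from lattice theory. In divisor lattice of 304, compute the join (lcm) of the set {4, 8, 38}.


In a divisor lattice, join = lcm (least common multiple).
Compute lcm iteratively: start with first element, then lcm(current, next).
Elements: [4, 8, 38]
lcm(4,8) = 8
lcm(8,38) = 152
Final lcm = 152


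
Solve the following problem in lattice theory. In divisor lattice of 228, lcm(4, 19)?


Join=lcm.
gcd(4,19)=1
lcm=76


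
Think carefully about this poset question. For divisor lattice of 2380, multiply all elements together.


Divisors of 2380: [1, 2, 4, 5, 7, 10, 14, 17, 20, 28, 34, 35, 68, 70, 85, 119, 140, 170, 238, 340, 476, 595, 1190, 2380]
Product = n^(d(n)/2) = 2380^(24/2)
Product = 33031134065402989058412384256000000000000


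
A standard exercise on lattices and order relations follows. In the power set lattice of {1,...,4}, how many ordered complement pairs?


Complement pair (a,b): a meet b = bottom, a join b = top.
Here: A intersect B = {} and A union B = {1,...,4}.
Pairs found: ({},{1,2,3,4}), ({1},{2,3,4}), ({2},{1,3,4}), ({3},{1,2,4}), ... (12 more)
Total ordered pairs: 16


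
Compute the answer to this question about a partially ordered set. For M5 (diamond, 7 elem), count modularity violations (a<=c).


Modular law: if a <= c then a v (b ^ c) = (a v b) ^ c.
Check all triples (a,b,c) with a <= c among 7 elements.
This lattice is modular (diamonds M_m and their chain-products are modular).
Total violating triples: 0


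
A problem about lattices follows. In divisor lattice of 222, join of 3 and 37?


In a divisor lattice, join = lcm (least common multiple).
gcd(3,37) = 1
lcm(3,37) = 3*37/gcd = 111/1 = 111


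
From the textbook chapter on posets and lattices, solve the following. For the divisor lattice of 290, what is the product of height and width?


Height = length of longest chain minus 1; width = size of largest antichain.
A maximum chain: 1 | 29 | 145 | 290  (height 3).
A maximum antichain: {2, 5, 29}  (width 3).
Product = 3 * 3 = 9


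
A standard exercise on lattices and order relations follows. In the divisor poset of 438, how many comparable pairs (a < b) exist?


A comparable pair {a,b} has a < b or b < a in the order.
Count unordered pairs where one element is strictly below the other.
Examples: {1,2}, {1,3}, {1,6}, {1,73}, ...
Total comparable pairs: 19


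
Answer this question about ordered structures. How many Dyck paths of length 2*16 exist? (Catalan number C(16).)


C(n) = C(2n, n) / (n+1).
C(32, 16) = 601080390
C(16) = 601080390 / 17 = 35357670


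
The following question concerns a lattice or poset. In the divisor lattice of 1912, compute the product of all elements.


Divisors of 1912: [1, 2, 4, 8, 239, 478, 956, 1912]
Product = n^(d(n)/2) = 1912^(8/2)
Product = 13364464193536


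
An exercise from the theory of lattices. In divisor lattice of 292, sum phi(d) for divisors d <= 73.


Divisors of 292 up to 73: [1, 2, 4, 73]
phi values: [1, 1, 2, 72]
Sum = 76


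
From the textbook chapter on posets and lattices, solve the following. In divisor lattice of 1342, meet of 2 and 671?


In a divisor lattice, meet = gcd (greatest common divisor).
By Euclidean algorithm or factoring: gcd(2,671) = 1


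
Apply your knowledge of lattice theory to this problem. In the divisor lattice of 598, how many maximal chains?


A maximal chain goes from the minimum element to a maximal element via cover relations.
Counting all min-to-max paths in the cover graph.
Total maximal chains: 6


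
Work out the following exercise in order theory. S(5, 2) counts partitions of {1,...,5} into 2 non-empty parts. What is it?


S(n,k) = k*S(n-1,k) + S(n-1,k-1).
S(4,2) = 7, S(4,1) = 1
S(5,2) = 2*7 + 1 = 14 + 1
S(5,2) = 15


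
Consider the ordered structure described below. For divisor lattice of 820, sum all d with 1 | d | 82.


Interval [1,82] in divisors of 820: [1, 2, 41, 82]
Sum = 126


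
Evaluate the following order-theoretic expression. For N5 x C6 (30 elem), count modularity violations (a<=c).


Modular law: if a <= c then a v (b ^ c) = (a v b) ^ c.
Check all triples (a,b,c) with a <= c among 30 elements.
  e.g. a=(a,0), b=(c,0), c=(b,0): lhs=(a,0) != rhs=(b,0)
  e.g. a=(a,0), b=(c,1), c=(b,0): lhs=(a,0) != rhs=(b,0)
Total violating triples: 126


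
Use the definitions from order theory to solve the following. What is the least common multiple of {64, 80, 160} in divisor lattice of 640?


In a divisor lattice, join = lcm (least common multiple).
Compute lcm iteratively: start with first element, then lcm(current, next).
Elements: [64, 80, 160]
lcm(64,80) = 320
lcm(320,160) = 320
Final lcm = 320


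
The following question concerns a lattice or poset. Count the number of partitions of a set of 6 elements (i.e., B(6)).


B(n) = number of set partitions of an n-element set.
B(n) satisfies the recurrence: B(n+1) = sum_k C(n,k)*B(k).
B(6) = 203


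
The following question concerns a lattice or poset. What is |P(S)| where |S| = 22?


Power set = 2^n.
2^22 = 4194304


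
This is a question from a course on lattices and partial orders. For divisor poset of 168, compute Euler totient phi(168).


phi(n) = n * prod_{p|n} (1 - 1/p).
Prime divisors of 168: [2, 3, 7]
phi(168) = 168 * (1 - 1/2) * (1 - 1/3) * (1 - 1/7)
phi(168) = 48


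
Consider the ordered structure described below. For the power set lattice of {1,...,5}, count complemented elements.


An element a is complemented if some b has a meet b = bottom, a join b = top.
every subset A has complement S\A, so all elements are complemented.
Complemented elements: {}, {1}, {2}, {3}, {4}, {5}, ... (26 more)
Count: 32


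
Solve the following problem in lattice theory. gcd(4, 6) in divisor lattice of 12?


Meet=gcd.
gcd(4,6)=2


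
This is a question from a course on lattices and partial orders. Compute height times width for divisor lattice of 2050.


Height = length of longest chain minus 1; width = size of largest antichain.
A maximum chain: 1 | 41 | 205 | 1025 | 2050  (height 4).
A maximum antichain: {10, 25, 82, 205}  (width 4).
Product = 4 * 4 = 16


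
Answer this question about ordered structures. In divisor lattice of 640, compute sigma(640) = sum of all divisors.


sigma(n) = sum of divisors.
Divisors of 640: [1, 2, 4, 5, 8, 10, 16, 20, 32, 40, 64, 80, 128, 160, 320, 640]
Sum = 1530


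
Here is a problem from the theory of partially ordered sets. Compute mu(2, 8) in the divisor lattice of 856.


In a divisor lattice, mu(a,b) = mu(b/a) where mu is the classical Mobius function.
b/a = 8/2 = 4
Prime factorization of 4: primes [2]
4 is not squarefree, so mu(4) = 0


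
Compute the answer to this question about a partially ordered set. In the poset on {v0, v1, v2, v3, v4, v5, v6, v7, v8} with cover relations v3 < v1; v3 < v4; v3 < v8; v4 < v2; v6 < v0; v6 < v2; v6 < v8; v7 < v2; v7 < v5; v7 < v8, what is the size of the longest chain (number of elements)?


A chain is a totally ordered subset; we count the number of elements in a maximum chain.
Compute, for each element x, the size of the longest chain ending at x:
  v3: 1
  v6: 1
  v7: 1
  v0: 2
  v1: 2
  v4: 2
  ...
A maximum chain: v3 < v4 < v2
Number of elements in the longest chain: 3


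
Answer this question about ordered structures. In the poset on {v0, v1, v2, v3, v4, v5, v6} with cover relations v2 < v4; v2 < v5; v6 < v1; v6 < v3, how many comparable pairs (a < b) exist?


A comparable pair {a,b} has a < b or b < a in the order.
Count unordered pairs where one element is strictly below the other.
Examples: {v1,v6}, {v2,v4}, {v2,v5}, {v3,v6}
Total comparable pairs: 4


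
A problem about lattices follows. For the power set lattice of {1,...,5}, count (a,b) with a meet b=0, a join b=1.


Complement pair (a,b): a meet b = bottom, a join b = top.
Here: A intersect B = {} and A union B = {1,...,5}.
Pairs found: ({},{1,2,3,4,5}), ({1},{2,3,4,5}), ({2},{1,3,4,5}), ({3},{1,2,4,5}), ... (28 more)
Total ordered pairs: 32


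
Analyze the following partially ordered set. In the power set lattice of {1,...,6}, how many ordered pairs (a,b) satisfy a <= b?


The order relation is {(a,b) : a <= b}, reflexive so it includes (a,a).
Examples: ({},{}), ({},{1,2}), ({},{1,2,3}), ({},{1,2,3,4}), ({},{1,2,3,4,5}), ...
Total ordered pairs: 729


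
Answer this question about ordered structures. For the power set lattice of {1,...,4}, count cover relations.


A cover relation a -< b holds when a < b with no c strictly between.
Cover relations:
  {} -< {1}
  {} -< {2}
  {} -< {3}
  {} -< {4}
  {1} -< {1,2}
  {1} -< {1,3}
  {1} -< {1,4}
  {2} -< {1,2}
  ...24 more
Total: 32


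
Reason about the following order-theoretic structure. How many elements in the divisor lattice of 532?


Divisors of 532: [1, 2, 4, 7, 14, 19, 28, 38, 76, 133, 266, 532]
Count: 12


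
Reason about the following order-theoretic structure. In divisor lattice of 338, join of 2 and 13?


In a divisor lattice, join = lcm (least common multiple).
gcd(2,13) = 1
lcm(2,13) = 2*13/gcd = 26/1 = 26


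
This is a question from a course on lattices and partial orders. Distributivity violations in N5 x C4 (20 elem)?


Distributive law: a ^ (b v c) = (a ^ b) v (a ^ c).
Check all 20^3 = 8000 ordered triples (a,b,c).
  e.g. a=(b,0), b=(a,0), c=(c,0): lhs=(b,0) != rhs=(a,0)
  e.g. a=(b,0), b=(a,0), c=(c,1): lhs=(b,0) != rhs=(a,0)
Total violating triples: 128


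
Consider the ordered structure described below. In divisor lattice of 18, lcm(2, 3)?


Join=lcm.
gcd(2,3)=1
lcm=6


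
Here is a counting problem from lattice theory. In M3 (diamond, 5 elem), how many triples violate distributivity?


Distributive law: a ^ (b v c) = (a ^ b) v (a ^ c).
Check all 5^3 = 125 ordered triples (a,b,c).
  e.g. a=a1, b=a2, c=a3: lhs=a1 != rhs=0
  e.g. a=a1, b=a3, c=a2: lhs=a1 != rhs=0
Total violating triples: 6


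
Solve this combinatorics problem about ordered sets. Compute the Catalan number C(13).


C(n) = C(2n, n) / (n+1).
C(26, 13) = 10400600
C(13) = 10400600 / 14 = 742900


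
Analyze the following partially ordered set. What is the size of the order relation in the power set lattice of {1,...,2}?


The order relation is {(a,b) : a <= b}, reflexive so it includes (a,a).
Examples: ({},{}), ({},{1,2}), ({},{1}), ({},{2}), ({1,2},{1,2}), ...
Total ordered pairs: 9


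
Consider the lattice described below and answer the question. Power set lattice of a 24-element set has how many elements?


Power set = 2^n.
2^24 = 16777216


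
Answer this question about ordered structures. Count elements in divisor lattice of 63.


Divisors of 63: [1, 3, 7, 9, 21, 63]
Count: 6


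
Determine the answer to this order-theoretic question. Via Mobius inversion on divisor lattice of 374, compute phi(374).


phi(n) = n * prod_{p|n} (1 - 1/p).
Prime divisors of 374: [2, 11, 17]
phi(374) = 374 * (1 - 1/2) * (1 - 1/11) * (1 - 1/17)
phi(374) = 160


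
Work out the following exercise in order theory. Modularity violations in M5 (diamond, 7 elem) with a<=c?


Modular law: if a <= c then a v (b ^ c) = (a v b) ^ c.
Check all triples (a,b,c) with a <= c among 7 elements.
This lattice is modular (diamonds M_m and their chain-products are modular).
Total violating triples: 0


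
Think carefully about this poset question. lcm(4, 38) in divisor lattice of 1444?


Join=lcm.
gcd(4,38)=2
lcm=76


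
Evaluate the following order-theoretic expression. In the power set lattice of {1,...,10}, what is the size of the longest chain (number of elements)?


A chain is a totally ordered subset; we count the number of elements in a maximum chain.
Compute, for each element x, the size of the longest chain ending at x:
  {}: 1
  {1}: 2
  {2}: 2
  {3}: 2
  {4}: 2
  {5}: 2
  ...
A maximum chain: {} < {1} < {1,2} < {1,2,3} < {1,2,3,4} < {1,2,3,4,5} < {1,2,3,4,5,6} < {1,2,3,4,5,6,7} < {1,2,3,4,5,6,7,8} < {1,2,3,4,5,6,7,8,9} < {1,2,3,4,5,6,7,8,9,10}
Number of elements in the longest chain: 11


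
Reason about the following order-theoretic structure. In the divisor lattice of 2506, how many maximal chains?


A maximal chain goes from the minimum element to a maximal element via cover relations.
Counting all min-to-max paths in the cover graph.
Total maximal chains: 6


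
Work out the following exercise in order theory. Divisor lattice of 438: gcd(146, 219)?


Meet=gcd.
gcd(146,219)=73


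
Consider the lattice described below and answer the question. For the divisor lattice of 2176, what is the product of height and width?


Height = length of longest chain minus 1; width = size of largest antichain.
A maximum chain: 1 | 17 | 34 | 68 | 136 | 272 | 544 | 1088 | 2176  (height 8).
A maximum antichain: {2, 17}  (width 2).
Product = 8 * 2 = 16


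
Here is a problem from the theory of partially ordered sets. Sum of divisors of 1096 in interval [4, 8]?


Interval [4,8] in divisors of 1096: [4, 8]
Sum = 12


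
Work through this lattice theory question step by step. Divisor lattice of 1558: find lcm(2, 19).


In a divisor lattice, join = lcm (least common multiple).
gcd(2,19) = 1
lcm(2,19) = 2*19/gcd = 38/1 = 38


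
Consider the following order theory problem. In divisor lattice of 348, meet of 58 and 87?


In a divisor lattice, meet = gcd (greatest common divisor).
By Euclidean algorithm or factoring: gcd(58,87) = 29


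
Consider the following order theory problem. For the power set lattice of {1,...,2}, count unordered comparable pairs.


A comparable pair {a,b} has a < b or b < a in the order.
Count unordered pairs where one element is strictly below the other.
Examples: {{},{1}}, {{},{2}}, {{},{1,2}}, {{1},{1,2}}, ...
Total comparable pairs: 5


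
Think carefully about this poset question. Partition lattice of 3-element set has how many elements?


B(n) = number of set partitions of an n-element set.
B(n) satisfies the recurrence: B(n+1) = sum_k C(n,k)*B(k).
B(3) = 5


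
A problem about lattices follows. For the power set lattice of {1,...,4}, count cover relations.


A cover relation a -< b holds when a < b with no c strictly between.
Cover relations:
  {} -< {1}
  {} -< {2}
  {} -< {3}
  {} -< {4}
  {1} -< {1,2}
  {1} -< {1,3}
  {1} -< {1,4}
  {2} -< {1,2}
  ...24 more
Total: 32


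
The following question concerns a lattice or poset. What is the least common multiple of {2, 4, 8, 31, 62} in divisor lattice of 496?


In a divisor lattice, join = lcm (least common multiple).
Compute lcm iteratively: start with first element, then lcm(current, next).
Elements: [2, 4, 8, 31, 62]
lcm(2,4) = 4
lcm(4,8) = 8
lcm(8,31) = 248
lcm(248,62) = 248
Final lcm = 248


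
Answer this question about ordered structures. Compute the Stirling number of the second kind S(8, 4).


S(n,k) = k*S(n-1,k) + S(n-1,k-1).
S(7,4) = 350, S(7,3) = 301
S(8,4) = 4*350 + 301 = 1400 + 301
S(8,4) = 1701


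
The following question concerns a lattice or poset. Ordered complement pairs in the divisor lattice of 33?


Complement pair (a,b): a meet b = bottom, a join b = top.
Here: gcd(a,b)=1 and lcm(a,b)=33, i.e. a*b=33 with a,b coprime.
Pairs found: (1,33), (3,11), (11,3), (33,1)
Total ordered pairs: 4


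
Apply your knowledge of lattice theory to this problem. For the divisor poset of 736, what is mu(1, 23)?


In a divisor lattice, mu(a,b) = mu(b/a) where mu is the classical Mobius function.
b/a = 23/1 = 23
Prime factorization of 23: primes [23]
23 is squarefree with 1 prime factor(s), so mu(23) = (-1)^1 = -1


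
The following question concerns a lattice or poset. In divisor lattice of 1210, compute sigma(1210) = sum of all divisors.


sigma(n) = sum of divisors.
Divisors of 1210: [1, 2, 5, 10, 11, 22, 55, 110, 121, 242, 605, 1210]
Sum = 2394


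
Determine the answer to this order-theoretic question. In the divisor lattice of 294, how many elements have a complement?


An element a is complemented if some b has a meet b = bottom, a join b = top.
a is complemented iff gcd(a, n/a)=1, i.e. a is a unitary divisor of 294.
Complemented elements: 1, 2, 3, 6, 49, 98, ... (2 more)
Count: 8


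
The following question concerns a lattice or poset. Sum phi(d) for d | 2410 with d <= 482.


Divisors of 2410 up to 482: [1, 2, 5, 10, 241, 482]
phi values: [1, 1, 4, 4, 240, 240]
Sum = 490


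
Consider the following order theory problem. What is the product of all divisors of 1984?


Divisors of 1984: [1, 2, 4, 8, 16, 31, 32, 62, 64, 124, 248, 496, 992, 1984]
Product = n^(d(n)/2) = 1984^(14/2)
Product = 121001756502234228588544


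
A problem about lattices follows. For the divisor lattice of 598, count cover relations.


A cover relation a -< b holds when a < b with no c strictly between.
Cover relations:
  1 -< 2
  1 -< 13
  1 -< 23
  2 -< 26
  2 -< 46
  13 -< 26
  13 -< 299
  23 -< 46
  ...4 more
Total: 12


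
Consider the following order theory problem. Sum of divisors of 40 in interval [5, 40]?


Interval [5,40] in divisors of 40: [5, 10, 20, 40]
Sum = 75


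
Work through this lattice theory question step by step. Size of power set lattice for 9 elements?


Power set = 2^n.
2^9 = 512


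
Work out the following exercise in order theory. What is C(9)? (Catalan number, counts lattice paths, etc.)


C(n) = C(2n, n) / (n+1).
C(18, 9) = 48620
C(9) = 48620 / 10 = 4862


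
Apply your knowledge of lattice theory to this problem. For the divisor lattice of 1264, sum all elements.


sigma(n) = sum of divisors.
Divisors of 1264: [1, 2, 4, 8, 16, 79, 158, 316, 632, 1264]
Sum = 2480


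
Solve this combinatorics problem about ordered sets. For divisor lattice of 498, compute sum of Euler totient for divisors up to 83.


Divisors of 498 up to 83: [1, 2, 3, 6, 83]
phi values: [1, 1, 2, 2, 82]
Sum = 88


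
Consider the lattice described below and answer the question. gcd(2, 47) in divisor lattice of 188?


Meet=gcd.
gcd(2,47)=1


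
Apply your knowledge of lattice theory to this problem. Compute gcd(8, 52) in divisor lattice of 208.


In a divisor lattice, meet = gcd (greatest common divisor).
By Euclidean algorithm or factoring: gcd(8,52) = 4


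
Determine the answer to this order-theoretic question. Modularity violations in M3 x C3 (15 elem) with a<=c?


Modular law: if a <= c then a v (b ^ c) = (a v b) ^ c.
Check all triples (a,b,c) with a <= c among 15 elements.
This lattice is modular (diamonds M_m and their chain-products are modular).
Total violating triples: 0


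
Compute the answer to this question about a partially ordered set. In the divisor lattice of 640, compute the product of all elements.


Divisors of 640: [1, 2, 4, 5, 8, 10, 16, 20, 32, 40, 64, 80, 128, 160, 320, 640]
Product = n^(d(n)/2) = 640^(16/2)
Product = 28147497671065600000000


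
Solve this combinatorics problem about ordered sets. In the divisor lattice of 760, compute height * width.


Height = length of longest chain minus 1; width = size of largest antichain.
A maximum chain: 1 | 19 | 95 | 190 | 380 | 760  (height 5).
A maximum antichain: {4, 10, 38, 95}  (width 4).
Product = 5 * 4 = 20


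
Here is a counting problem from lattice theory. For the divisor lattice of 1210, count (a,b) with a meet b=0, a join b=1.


Complement pair (a,b): a meet b = bottom, a join b = top.
Here: gcd(a,b)=1 and lcm(a,b)=1210, i.e. a*b=1210 with a,b coprime.
Pairs found: (1,1210), (2,605), (5,242), (10,121), ... (4 more)
Total ordered pairs: 8


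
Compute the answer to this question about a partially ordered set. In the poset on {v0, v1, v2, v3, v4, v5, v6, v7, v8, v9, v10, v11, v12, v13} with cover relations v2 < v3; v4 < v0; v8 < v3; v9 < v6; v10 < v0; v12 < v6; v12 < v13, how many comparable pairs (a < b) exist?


A comparable pair {a,b} has a < b or b < a in the order.
Count unordered pairs where one element is strictly below the other.
Examples: {v0,v4}, {v0,v10}, {v2,v3}, {v3,v8}, ...
Total comparable pairs: 7


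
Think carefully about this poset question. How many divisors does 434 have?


Divisors of 434: [1, 2, 7, 14, 31, 62, 217, 434]
Count: 8


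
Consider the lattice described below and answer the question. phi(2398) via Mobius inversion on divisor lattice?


phi(n) = n * prod_{p|n} (1 - 1/p).
Prime divisors of 2398: [2, 11, 109]
phi(2398) = 2398 * (1 - 1/2) * (1 - 1/11) * (1 - 1/109)
phi(2398) = 1080


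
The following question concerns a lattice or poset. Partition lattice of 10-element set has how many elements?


B(n) = number of set partitions of an n-element set.
B(n) satisfies the recurrence: B(n+1) = sum_k C(n,k)*B(k).
B(10) = 115975


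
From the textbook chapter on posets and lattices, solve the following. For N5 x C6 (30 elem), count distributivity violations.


Distributive law: a ^ (b v c) = (a ^ b) v (a ^ c).
Check all 30^3 = 27000 ordered triples (a,b,c).
  e.g. a=(b,0), b=(a,0), c=(c,0): lhs=(b,0) != rhs=(a,0)
  e.g. a=(b,0), b=(a,0), c=(c,1): lhs=(b,0) != rhs=(a,0)
Total violating triples: 432


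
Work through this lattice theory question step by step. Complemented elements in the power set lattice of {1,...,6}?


An element a is complemented if some b has a meet b = bottom, a join b = top.
every subset A has complement S\A, so all elements are complemented.
Complemented elements: {}, {1}, {2}, {3}, {4}, {5}, ... (58 more)
Count: 64


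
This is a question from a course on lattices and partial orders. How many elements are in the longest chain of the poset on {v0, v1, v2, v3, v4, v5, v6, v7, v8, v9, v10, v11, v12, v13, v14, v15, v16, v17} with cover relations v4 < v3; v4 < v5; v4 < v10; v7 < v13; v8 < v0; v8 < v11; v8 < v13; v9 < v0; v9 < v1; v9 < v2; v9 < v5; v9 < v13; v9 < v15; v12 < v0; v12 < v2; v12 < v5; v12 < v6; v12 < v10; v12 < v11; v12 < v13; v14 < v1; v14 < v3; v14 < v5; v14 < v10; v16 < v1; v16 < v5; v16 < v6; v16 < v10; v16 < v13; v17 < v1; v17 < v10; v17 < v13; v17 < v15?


A chain is a totally ordered subset; we count the number of elements in a maximum chain.
Compute, for each element x, the size of the longest chain ending at x:
  v4: 1
  v7: 1
  v8: 1
  v9: 1
  v12: 1
  v14: 1
  ...
A maximum chain: v8 < v0
Number of elements in the longest chain: 2


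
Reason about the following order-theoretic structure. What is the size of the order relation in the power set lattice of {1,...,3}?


The order relation is {(a,b) : a <= b}, reflexive so it includes (a,a).
Examples: ({},{}), ({},{1,2}), ({},{1,2,3}), ({},{1,3}), ({},{1}), ...
Total ordered pairs: 27


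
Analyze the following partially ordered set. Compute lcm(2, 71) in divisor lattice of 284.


In a divisor lattice, join = lcm (least common multiple).
gcd(2,71) = 1
lcm(2,71) = 2*71/gcd = 142/1 = 142


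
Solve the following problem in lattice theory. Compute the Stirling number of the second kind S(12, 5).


S(n,k) = k*S(n-1,k) + S(n-1,k-1).
S(11,5) = 246730, S(11,4) = 145750
S(12,5) = 5*246730 + 145750 = 1233650 + 145750
S(12,5) = 1379400


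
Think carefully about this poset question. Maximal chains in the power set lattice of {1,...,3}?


A maximal chain goes from the minimum element to a maximal element via cover relations.
Counting all min-to-max paths in the cover graph.
Total maximal chains: 6


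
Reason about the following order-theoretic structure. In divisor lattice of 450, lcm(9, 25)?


Join=lcm.
gcd(9,25)=1
lcm=225


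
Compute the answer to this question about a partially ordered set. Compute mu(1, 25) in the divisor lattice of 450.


In a divisor lattice, mu(a,b) = mu(b/a) where mu is the classical Mobius function.
b/a = 25/1 = 25
Prime factorization of 25: primes [5]
25 is not squarefree, so mu(25) = 0


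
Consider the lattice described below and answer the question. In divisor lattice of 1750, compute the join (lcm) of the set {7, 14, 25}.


In a divisor lattice, join = lcm (least common multiple).
Compute lcm iteratively: start with first element, then lcm(current, next).
Elements: [7, 14, 25]
lcm(7,14) = 14
lcm(14,25) = 350
Final lcm = 350


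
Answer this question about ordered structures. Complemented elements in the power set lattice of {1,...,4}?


An element a is complemented if some b has a meet b = bottom, a join b = top.
every subset A has complement S\A, so all elements are complemented.
Complemented elements: {}, {1}, {2}, {3}, {4}, {1,2}, ... (10 more)
Count: 16


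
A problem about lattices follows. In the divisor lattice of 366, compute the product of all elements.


Divisors of 366: [1, 2, 3, 6, 61, 122, 183, 366]
Product = n^(d(n)/2) = 366^(8/2)
Product = 17944209936


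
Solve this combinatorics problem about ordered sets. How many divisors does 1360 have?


Divisors of 1360: [1, 2, 4, 5, 8, 10, 16, 17, 20, 34, 40, 68, 80, 85, 136, 170, 272, 340, 680, 1360]
Count: 20


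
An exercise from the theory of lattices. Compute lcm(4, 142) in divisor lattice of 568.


In a divisor lattice, join = lcm (least common multiple).
gcd(4,142) = 2
lcm(4,142) = 4*142/gcd = 568/2 = 284


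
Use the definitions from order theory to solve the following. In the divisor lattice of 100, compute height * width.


Height = length of longest chain minus 1; width = size of largest antichain.
A maximum chain: 1 | 5 | 25 | 50 | 100  (height 4).
A maximum antichain: {4, 10, 25}  (width 3).
Product = 4 * 3 = 12


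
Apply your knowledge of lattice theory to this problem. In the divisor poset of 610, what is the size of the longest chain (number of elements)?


A chain is a totally ordered subset; we count the number of elements in a maximum chain.
Compute, for each element x, the size of the longest chain ending at x:
  1: 1
  2: 2
  5: 2
  61: 2
  10: 3
  122: 3
  ...
A maximum chain: 1 < 2 < 10 < 610
Number of elements in the longest chain: 4


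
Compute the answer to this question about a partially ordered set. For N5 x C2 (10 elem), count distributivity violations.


Distributive law: a ^ (b v c) = (a ^ b) v (a ^ c).
Check all 10^3 = 1000 ordered triples (a,b,c).
  e.g. a=(b,0), b=(a,0), c=(c,0): lhs=(b,0) != rhs=(a,0)
  e.g. a=(b,0), b=(a,0), c=(c,1): lhs=(b,0) != rhs=(a,0)
Total violating triples: 16


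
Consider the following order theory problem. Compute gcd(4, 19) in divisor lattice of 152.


In a divisor lattice, meet = gcd (greatest common divisor).
By Euclidean algorithm or factoring: gcd(4,19) = 1


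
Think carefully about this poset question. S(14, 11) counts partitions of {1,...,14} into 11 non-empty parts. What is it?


S(n,k) = k*S(n-1,k) + S(n-1,k-1).
S(13,11) = 2431, S(13,10) = 39325
S(14,11) = 11*2431 + 39325 = 26741 + 39325
S(14,11) = 66066


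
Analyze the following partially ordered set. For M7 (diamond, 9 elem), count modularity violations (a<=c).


Modular law: if a <= c then a v (b ^ c) = (a v b) ^ c.
Check all triples (a,b,c) with a <= c among 9 elements.
This lattice is modular (diamonds M_m and their chain-products are modular).
Total violating triples: 0


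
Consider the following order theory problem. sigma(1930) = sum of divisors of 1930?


sigma(n) = sum of divisors.
Divisors of 1930: [1, 2, 5, 10, 193, 386, 965, 1930]
Sum = 3492


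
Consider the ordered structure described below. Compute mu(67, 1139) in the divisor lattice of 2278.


In a divisor lattice, mu(a,b) = mu(b/a) where mu is the classical Mobius function.
b/a = 1139/67 = 17
Prime factorization of 17: primes [17]
17 is squarefree with 1 prime factor(s), so mu(17) = (-1)^1 = -1


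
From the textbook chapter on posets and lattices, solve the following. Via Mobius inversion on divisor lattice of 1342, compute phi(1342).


phi(n) = n * prod_{p|n} (1 - 1/p).
Prime divisors of 1342: [2, 11, 61]
phi(1342) = 1342 * (1 - 1/2) * (1 - 1/11) * (1 - 1/61)
phi(1342) = 600


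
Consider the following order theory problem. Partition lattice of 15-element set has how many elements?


B(n) = number of set partitions of an n-element set.
B(n) satisfies the recurrence: B(n+1) = sum_k C(n,k)*B(k).
B(15) = 1382958545


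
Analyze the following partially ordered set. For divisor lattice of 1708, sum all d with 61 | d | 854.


Interval [61,854] in divisors of 1708: [61, 122, 427, 854]
Sum = 1464


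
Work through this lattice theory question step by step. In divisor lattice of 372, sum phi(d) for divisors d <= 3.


Divisors of 372 up to 3: [1, 2, 3]
phi values: [1, 1, 2]
Sum = 4


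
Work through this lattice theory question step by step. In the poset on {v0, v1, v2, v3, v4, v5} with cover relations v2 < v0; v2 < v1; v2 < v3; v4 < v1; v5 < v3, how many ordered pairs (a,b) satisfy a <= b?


The order relation is {(a,b) : a <= b}, reflexive so it includes (a,a).
Examples: (v0,v0), (v1,v1), (v2,v0), (v2,v1), (v2,v2), ...
Total ordered pairs: 11


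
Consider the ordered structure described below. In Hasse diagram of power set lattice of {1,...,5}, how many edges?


A cover relation a -< b holds when a < b with no c strictly between.
Cover relations:
  {} -< {1}
  {} -< {2}
  {} -< {3}
  {} -< {4}
  {} -< {5}
  {1} -< {1,2}
  {1} -< {1,3}
  {1} -< {1,4}
  ...72 more
Total: 80


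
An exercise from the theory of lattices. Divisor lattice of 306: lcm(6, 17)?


Join=lcm.
gcd(6,17)=1
lcm=102


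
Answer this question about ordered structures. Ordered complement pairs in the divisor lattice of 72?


Complement pair (a,b): a meet b = bottom, a join b = top.
Here: gcd(a,b)=1 and lcm(a,b)=72, i.e. a*b=72 with a,b coprime.
Pairs found: (1,72), (8,9), (9,8), (72,1)
Total ordered pairs: 4


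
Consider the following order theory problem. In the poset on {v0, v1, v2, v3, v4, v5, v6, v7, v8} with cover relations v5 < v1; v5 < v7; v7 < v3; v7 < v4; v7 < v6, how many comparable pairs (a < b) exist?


A comparable pair {a,b} has a < b or b < a in the order.
Count unordered pairs where one element is strictly below the other.
Examples: {v1,v5}, {v3,v5}, {v3,v7}, {v4,v5}, ...
Total comparable pairs: 8


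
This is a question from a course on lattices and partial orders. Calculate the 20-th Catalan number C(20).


C(n) = C(2n, n) / (n+1).
C(40, 20) = 137846528820
C(20) = 137846528820 / 21 = 6564120420


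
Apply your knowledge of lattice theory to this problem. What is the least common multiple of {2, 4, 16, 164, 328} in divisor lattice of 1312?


In a divisor lattice, join = lcm (least common multiple).
Compute lcm iteratively: start with first element, then lcm(current, next).
Elements: [2, 4, 16, 164, 328]
lcm(2,4) = 4
lcm(4,16) = 16
lcm(16,164) = 656
lcm(656,328) = 656
Final lcm = 656


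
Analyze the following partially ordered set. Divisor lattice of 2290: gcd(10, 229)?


Meet=gcd.
gcd(10,229)=1


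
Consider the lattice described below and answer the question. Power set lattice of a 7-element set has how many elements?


Power set = 2^n.
2^7 = 128


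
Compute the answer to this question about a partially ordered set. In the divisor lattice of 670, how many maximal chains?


A maximal chain goes from the minimum element to a maximal element via cover relations.
Counting all min-to-max paths in the cover graph.
Total maximal chains: 6


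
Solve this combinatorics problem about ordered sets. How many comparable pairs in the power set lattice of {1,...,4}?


A comparable pair {a,b} has a < b or b < a in the order.
Count unordered pairs where one element is strictly below the other.
Examples: {{},{1}}, {{},{2}}, {{},{3}}, {{},{4}}, ...
Total comparable pairs: 65


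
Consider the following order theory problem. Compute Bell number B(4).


B(n) = number of set partitions of an n-element set.
B(n) satisfies the recurrence: B(n+1) = sum_k C(n,k)*B(k).
B(4) = 15


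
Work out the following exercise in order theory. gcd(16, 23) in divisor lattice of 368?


Meet=gcd.
gcd(16,23)=1


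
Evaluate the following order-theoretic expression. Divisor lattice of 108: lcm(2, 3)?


Join=lcm.
gcd(2,3)=1
lcm=6


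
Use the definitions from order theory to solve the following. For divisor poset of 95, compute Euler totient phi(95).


phi(n) = n * prod_{p|n} (1 - 1/p).
Prime divisors of 95: [5, 19]
phi(95) = 95 * (1 - 1/5) * (1 - 1/19)
phi(95) = 72


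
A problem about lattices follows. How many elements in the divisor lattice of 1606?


Divisors of 1606: [1, 2, 11, 22, 73, 146, 803, 1606]
Count: 8


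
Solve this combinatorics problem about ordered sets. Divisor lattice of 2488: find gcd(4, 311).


In a divisor lattice, meet = gcd (greatest common divisor).
By Euclidean algorithm or factoring: gcd(4,311) = 1


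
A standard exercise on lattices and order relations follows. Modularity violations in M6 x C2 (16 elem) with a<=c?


Modular law: if a <= c then a v (b ^ c) = (a v b) ^ c.
Check all triples (a,b,c) with a <= c among 16 elements.
This lattice is modular (diamonds M_m and their chain-products are modular).
Total violating triples: 0


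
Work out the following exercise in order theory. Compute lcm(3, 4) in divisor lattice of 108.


In a divisor lattice, join = lcm (least common multiple).
gcd(3,4) = 1
lcm(3,4) = 3*4/gcd = 12/1 = 12


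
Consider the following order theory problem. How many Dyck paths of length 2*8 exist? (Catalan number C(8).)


C(n) = C(2n, n) / (n+1).
C(16, 8) = 12870
C(8) = 12870 / 9 = 1430


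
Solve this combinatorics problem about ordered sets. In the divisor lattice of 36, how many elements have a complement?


An element a is complemented if some b has a meet b = bottom, a join b = top.
a is complemented iff gcd(a, n/a)=1, i.e. a is a unitary divisor of 36.
Complemented elements: 1, 4, 9, 36
Count: 4


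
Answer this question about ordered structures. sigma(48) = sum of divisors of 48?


sigma(n) = sum of divisors.
Divisors of 48: [1, 2, 3, 4, 6, 8, 12, 16, 24, 48]
Sum = 124


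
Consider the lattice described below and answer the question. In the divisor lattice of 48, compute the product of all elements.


Divisors of 48: [1, 2, 3, 4, 6, 8, 12, 16, 24, 48]
Product = n^(d(n)/2) = 48^(10/2)
Product = 254803968


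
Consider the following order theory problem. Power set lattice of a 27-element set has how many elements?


Power set = 2^n.
2^27 = 134217728


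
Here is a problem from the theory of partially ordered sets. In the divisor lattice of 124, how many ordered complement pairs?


Complement pair (a,b): a meet b = bottom, a join b = top.
Here: gcd(a,b)=1 and lcm(a,b)=124, i.e. a*b=124 with a,b coprime.
Pairs found: (1,124), (4,31), (31,4), (124,1)
Total ordered pairs: 4


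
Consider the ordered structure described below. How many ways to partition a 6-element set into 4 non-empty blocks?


S(n,k) = k*S(n-1,k) + S(n-1,k-1).
S(5,4) = 10, S(5,3) = 25
S(6,4) = 4*10 + 25 = 40 + 25
S(6,4) = 65
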